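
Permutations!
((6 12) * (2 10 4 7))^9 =[0, 1, 10, 3, 7, 5, 12, 2, 8, 9, 4, 11, 6] =(2 10 4 7)(6 12)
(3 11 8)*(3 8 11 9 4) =(11)(3 9 4) =[0, 1, 2, 9, 3, 5, 6, 7, 8, 4, 10, 11]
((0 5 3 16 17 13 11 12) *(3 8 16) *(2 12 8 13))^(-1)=[12, 1, 17, 3, 4, 0, 6, 7, 11, 9, 10, 13, 2, 5, 14, 15, 8, 16]=(0 12 2 17 16 8 11 13 5)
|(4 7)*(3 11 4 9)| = |(3 11 4 7 9)| = 5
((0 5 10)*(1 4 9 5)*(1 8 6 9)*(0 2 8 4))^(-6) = [0, 1, 2, 3, 4, 5, 6, 7, 8, 9, 10] = (10)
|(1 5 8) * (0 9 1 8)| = |(0 9 1 5)| = 4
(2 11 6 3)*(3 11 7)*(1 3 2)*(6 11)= (11)(1 3)(2 7)= [0, 3, 7, 1, 4, 5, 6, 2, 8, 9, 10, 11]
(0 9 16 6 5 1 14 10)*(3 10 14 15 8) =(0 9 16 6 5 1 15 8 3 10) =[9, 15, 2, 10, 4, 1, 5, 7, 3, 16, 0, 11, 12, 13, 14, 8, 6]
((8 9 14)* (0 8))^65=(0 8 9 14)=[8, 1, 2, 3, 4, 5, 6, 7, 9, 14, 10, 11, 12, 13, 0]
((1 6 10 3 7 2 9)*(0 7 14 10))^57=(14)(0 9)(1 7)(2 6)=[9, 7, 6, 3, 4, 5, 2, 1, 8, 0, 10, 11, 12, 13, 14]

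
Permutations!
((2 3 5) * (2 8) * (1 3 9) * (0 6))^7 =(0 6)(1 3 5 8 2 9) =[6, 3, 9, 5, 4, 8, 0, 7, 2, 1]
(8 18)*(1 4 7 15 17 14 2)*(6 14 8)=(1 4 7 15 17 8 18 6 14 2)=[0, 4, 1, 3, 7, 5, 14, 15, 18, 9, 10, 11, 12, 13, 2, 17, 16, 8, 6]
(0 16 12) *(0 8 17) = (0 16 12 8 17) = [16, 1, 2, 3, 4, 5, 6, 7, 17, 9, 10, 11, 8, 13, 14, 15, 12, 0]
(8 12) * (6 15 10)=(6 15 10)(8 12)=[0, 1, 2, 3, 4, 5, 15, 7, 12, 9, 6, 11, 8, 13, 14, 10]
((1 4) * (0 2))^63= (0 2)(1 4)= [2, 4, 0, 3, 1]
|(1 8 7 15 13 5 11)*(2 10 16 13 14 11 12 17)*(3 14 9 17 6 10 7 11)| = 30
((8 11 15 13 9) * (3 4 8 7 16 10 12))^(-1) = (3 12 10 16 7 9 13 15 11 8 4) = [0, 1, 2, 12, 3, 5, 6, 9, 4, 13, 16, 8, 10, 15, 14, 11, 7]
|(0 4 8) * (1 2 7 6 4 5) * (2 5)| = 6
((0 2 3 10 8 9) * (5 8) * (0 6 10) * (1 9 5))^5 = (0 3 2)(1 9 6 10)(5 8) = [3, 9, 0, 2, 4, 8, 10, 7, 5, 6, 1]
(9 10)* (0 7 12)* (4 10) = [7, 1, 2, 3, 10, 5, 6, 12, 8, 4, 9, 11, 0] = (0 7 12)(4 10 9)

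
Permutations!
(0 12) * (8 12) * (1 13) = (0 8 12)(1 13) = [8, 13, 2, 3, 4, 5, 6, 7, 12, 9, 10, 11, 0, 1]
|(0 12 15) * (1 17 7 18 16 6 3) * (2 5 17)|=9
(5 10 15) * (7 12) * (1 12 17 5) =(1 12 7 17 5 10 15) =[0, 12, 2, 3, 4, 10, 6, 17, 8, 9, 15, 11, 7, 13, 14, 1, 16, 5]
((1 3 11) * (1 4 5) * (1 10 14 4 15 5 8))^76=(1 5 8 15 4 11 14 3 10)=[0, 5, 2, 10, 11, 8, 6, 7, 15, 9, 1, 14, 12, 13, 3, 4]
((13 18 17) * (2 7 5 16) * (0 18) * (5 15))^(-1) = (0 13 17 18)(2 16 5 15 7) = [13, 1, 16, 3, 4, 15, 6, 2, 8, 9, 10, 11, 12, 17, 14, 7, 5, 18, 0]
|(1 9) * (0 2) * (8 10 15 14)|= 4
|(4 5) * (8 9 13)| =|(4 5)(8 9 13)| =6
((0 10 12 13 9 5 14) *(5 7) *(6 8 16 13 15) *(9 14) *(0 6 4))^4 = (0 4 15 12 10)(5 9 7)(6 14 13 16 8) = [4, 1, 2, 3, 15, 9, 14, 5, 6, 7, 0, 11, 10, 16, 13, 12, 8]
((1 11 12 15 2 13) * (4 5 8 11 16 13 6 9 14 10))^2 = (1 13 16)(2 9 10 5 11 15 6 14 4 8 12) = [0, 13, 9, 3, 8, 11, 14, 7, 12, 10, 5, 15, 2, 16, 4, 6, 1]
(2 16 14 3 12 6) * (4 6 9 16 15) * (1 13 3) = [0, 13, 15, 12, 6, 5, 2, 7, 8, 16, 10, 11, 9, 3, 1, 4, 14] = (1 13 3 12 9 16 14)(2 15 4 6)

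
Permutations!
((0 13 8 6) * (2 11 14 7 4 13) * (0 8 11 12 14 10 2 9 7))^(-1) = [14, 1, 10, 3, 7, 5, 8, 9, 6, 0, 11, 13, 2, 4, 12] = (0 14 12 2 10 11 13 4 7 9)(6 8)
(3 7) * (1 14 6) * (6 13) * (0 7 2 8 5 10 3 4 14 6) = (0 7 4 14 13)(1 6)(2 8 5 10 3) = [7, 6, 8, 2, 14, 10, 1, 4, 5, 9, 3, 11, 12, 0, 13]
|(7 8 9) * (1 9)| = |(1 9 7 8)| = 4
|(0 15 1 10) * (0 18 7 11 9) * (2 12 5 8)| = |(0 15 1 10 18 7 11 9)(2 12 5 8)| = 8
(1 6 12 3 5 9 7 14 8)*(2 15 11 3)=(1 6 12 2 15 11 3 5 9 7 14 8)=[0, 6, 15, 5, 4, 9, 12, 14, 1, 7, 10, 3, 2, 13, 8, 11]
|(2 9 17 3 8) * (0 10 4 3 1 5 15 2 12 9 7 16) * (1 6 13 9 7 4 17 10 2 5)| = 40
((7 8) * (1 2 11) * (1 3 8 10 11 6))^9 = [0, 1, 2, 11, 4, 5, 6, 8, 3, 9, 7, 10] = (3 11 10 7 8)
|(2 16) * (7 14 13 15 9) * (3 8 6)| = 30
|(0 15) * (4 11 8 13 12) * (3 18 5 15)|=5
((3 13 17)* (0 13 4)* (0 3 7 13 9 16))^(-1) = [16, 1, 2, 4, 3, 5, 6, 17, 8, 0, 10, 11, 12, 7, 14, 15, 9, 13] = (0 16 9)(3 4)(7 17 13)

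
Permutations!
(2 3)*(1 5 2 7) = (1 5 2 3 7) = [0, 5, 3, 7, 4, 2, 6, 1]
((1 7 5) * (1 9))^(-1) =(1 9 5 7) =[0, 9, 2, 3, 4, 7, 6, 1, 8, 5]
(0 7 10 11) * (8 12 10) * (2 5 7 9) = (0 9 2 5 7 8 12 10 11) = [9, 1, 5, 3, 4, 7, 6, 8, 12, 2, 11, 0, 10]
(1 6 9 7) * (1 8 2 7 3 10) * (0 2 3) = (0 2 7 8 3 10 1 6 9) = [2, 6, 7, 10, 4, 5, 9, 8, 3, 0, 1]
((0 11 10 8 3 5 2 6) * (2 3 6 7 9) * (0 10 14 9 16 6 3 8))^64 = (0 11 14 9 2 7 16 6 10)(3 5 8) = [11, 1, 7, 5, 4, 8, 10, 16, 3, 2, 0, 14, 12, 13, 9, 15, 6]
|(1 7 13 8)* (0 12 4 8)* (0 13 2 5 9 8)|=6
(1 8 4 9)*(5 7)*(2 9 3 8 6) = (1 6 2 9)(3 8 4)(5 7) = [0, 6, 9, 8, 3, 7, 2, 5, 4, 1]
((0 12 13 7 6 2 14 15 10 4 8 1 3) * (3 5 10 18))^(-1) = (0 3 18 15 14 2 6 7 13 12)(1 8 4 10 5) = [3, 8, 6, 18, 10, 1, 7, 13, 4, 9, 5, 11, 0, 12, 2, 14, 16, 17, 15]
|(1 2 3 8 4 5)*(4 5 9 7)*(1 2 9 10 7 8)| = 6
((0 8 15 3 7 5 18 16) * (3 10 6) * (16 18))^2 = (18)(0 15 6 7 16 8 10 3 5) = [15, 1, 2, 5, 4, 0, 7, 16, 10, 9, 3, 11, 12, 13, 14, 6, 8, 17, 18]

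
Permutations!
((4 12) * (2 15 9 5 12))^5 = [0, 1, 4, 3, 12, 9, 6, 7, 8, 15, 10, 11, 5, 13, 14, 2] = (2 4 12 5 9 15)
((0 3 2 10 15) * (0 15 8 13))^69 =(15)(0 10)(2 13)(3 8) =[10, 1, 13, 8, 4, 5, 6, 7, 3, 9, 0, 11, 12, 2, 14, 15]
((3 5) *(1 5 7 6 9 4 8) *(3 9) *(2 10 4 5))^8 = (1 4 2 8 10)(3 6 7) = [0, 4, 8, 6, 2, 5, 7, 3, 10, 9, 1]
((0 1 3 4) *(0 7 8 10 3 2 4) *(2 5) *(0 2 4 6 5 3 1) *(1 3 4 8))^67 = (1 4 7)(2 6 5 8 10 3) = [0, 4, 6, 2, 7, 8, 5, 1, 10, 9, 3]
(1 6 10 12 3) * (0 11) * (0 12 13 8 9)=[11, 6, 2, 1, 4, 5, 10, 7, 9, 0, 13, 12, 3, 8]=(0 11 12 3 1 6 10 13 8 9)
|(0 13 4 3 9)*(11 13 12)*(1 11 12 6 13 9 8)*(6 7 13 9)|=|(0 7 13 4 3 8 1 11 6 9)|=10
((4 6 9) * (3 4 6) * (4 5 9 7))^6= (9)= [0, 1, 2, 3, 4, 5, 6, 7, 8, 9]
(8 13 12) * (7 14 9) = (7 14 9)(8 13 12) = [0, 1, 2, 3, 4, 5, 6, 14, 13, 7, 10, 11, 8, 12, 9]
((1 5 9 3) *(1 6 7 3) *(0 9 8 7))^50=(0 1 8 3)(5 7 6 9)=[1, 8, 2, 0, 4, 7, 9, 6, 3, 5]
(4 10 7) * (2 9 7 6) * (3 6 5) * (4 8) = [0, 1, 9, 6, 10, 3, 2, 8, 4, 7, 5] = (2 9 7 8 4 10 5 3 6)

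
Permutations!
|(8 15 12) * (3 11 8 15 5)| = 4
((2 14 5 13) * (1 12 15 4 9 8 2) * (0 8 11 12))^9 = (0 2 5 1 8 14 13)(4 15 12 11 9) = [2, 8, 5, 3, 15, 1, 6, 7, 14, 4, 10, 9, 11, 0, 13, 12]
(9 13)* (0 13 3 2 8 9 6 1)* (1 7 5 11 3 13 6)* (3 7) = (0 6 3 2 8 9 13 1)(5 11 7) = [6, 0, 8, 2, 4, 11, 3, 5, 9, 13, 10, 7, 12, 1]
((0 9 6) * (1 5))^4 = (0 9 6) = [9, 1, 2, 3, 4, 5, 0, 7, 8, 6]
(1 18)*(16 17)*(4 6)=(1 18)(4 6)(16 17)=[0, 18, 2, 3, 6, 5, 4, 7, 8, 9, 10, 11, 12, 13, 14, 15, 17, 16, 1]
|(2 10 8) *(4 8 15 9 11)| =|(2 10 15 9 11 4 8)| =7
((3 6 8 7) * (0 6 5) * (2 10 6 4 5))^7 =(0 4 5)(2 10 6 8 7 3) =[4, 1, 10, 2, 5, 0, 8, 3, 7, 9, 6]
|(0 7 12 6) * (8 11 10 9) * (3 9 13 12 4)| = 11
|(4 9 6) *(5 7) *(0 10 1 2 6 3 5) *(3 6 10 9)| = |(0 9 6 4 3 5 7)(1 2 10)| = 21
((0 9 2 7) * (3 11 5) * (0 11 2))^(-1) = (0 9)(2 3 5 11 7) = [9, 1, 3, 5, 4, 11, 6, 2, 8, 0, 10, 7]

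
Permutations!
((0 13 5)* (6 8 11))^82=(0 13 5)(6 8 11)=[13, 1, 2, 3, 4, 0, 8, 7, 11, 9, 10, 6, 12, 5]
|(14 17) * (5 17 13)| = |(5 17 14 13)| = 4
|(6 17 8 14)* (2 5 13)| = |(2 5 13)(6 17 8 14)| = 12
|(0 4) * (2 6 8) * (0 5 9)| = |(0 4 5 9)(2 6 8)| = 12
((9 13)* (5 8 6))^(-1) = (5 6 8)(9 13) = [0, 1, 2, 3, 4, 6, 8, 7, 5, 13, 10, 11, 12, 9]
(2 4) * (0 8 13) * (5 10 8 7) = (0 7 5 10 8 13)(2 4) = [7, 1, 4, 3, 2, 10, 6, 5, 13, 9, 8, 11, 12, 0]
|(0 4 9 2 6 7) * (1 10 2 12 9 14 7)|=|(0 4 14 7)(1 10 2 6)(9 12)|=4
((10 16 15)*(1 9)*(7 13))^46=[0, 1, 2, 3, 4, 5, 6, 7, 8, 9, 16, 11, 12, 13, 14, 10, 15]=(10 16 15)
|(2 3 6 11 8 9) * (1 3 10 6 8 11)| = |(11)(1 3 8 9 2 10 6)| = 7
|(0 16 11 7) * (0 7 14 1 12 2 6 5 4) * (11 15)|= |(0 16 15 11 14 1 12 2 6 5 4)|= 11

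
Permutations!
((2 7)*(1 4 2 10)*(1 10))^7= (10)(1 7 2 4)= [0, 7, 4, 3, 1, 5, 6, 2, 8, 9, 10]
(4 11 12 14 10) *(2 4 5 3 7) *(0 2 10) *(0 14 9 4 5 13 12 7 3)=(14)(0 2 5)(4 11 7 10 13 12 9)=[2, 1, 5, 3, 11, 0, 6, 10, 8, 4, 13, 7, 9, 12, 14]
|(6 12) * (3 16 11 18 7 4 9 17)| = |(3 16 11 18 7 4 9 17)(6 12)| = 8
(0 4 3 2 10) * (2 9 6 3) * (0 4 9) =(0 9 6 3)(2 10 4) =[9, 1, 10, 0, 2, 5, 3, 7, 8, 6, 4]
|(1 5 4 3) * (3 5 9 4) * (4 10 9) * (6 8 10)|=4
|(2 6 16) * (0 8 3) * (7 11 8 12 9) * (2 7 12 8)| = |(0 8 3)(2 6 16 7 11)(9 12)| = 30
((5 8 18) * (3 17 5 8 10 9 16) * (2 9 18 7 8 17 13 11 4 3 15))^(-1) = (2 15 16 9)(3 4 11 13)(5 17 18 10)(7 8) = [0, 1, 15, 4, 11, 17, 6, 8, 7, 2, 5, 13, 12, 3, 14, 16, 9, 18, 10]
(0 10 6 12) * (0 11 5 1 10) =[0, 10, 2, 3, 4, 1, 12, 7, 8, 9, 6, 5, 11] =(1 10 6 12 11 5)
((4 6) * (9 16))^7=(4 6)(9 16)=[0, 1, 2, 3, 6, 5, 4, 7, 8, 16, 10, 11, 12, 13, 14, 15, 9]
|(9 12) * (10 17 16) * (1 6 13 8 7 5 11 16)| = 10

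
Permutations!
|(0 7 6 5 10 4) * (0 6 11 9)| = 4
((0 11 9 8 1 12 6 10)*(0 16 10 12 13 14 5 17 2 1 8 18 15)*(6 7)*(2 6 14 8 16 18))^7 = (0 16 2 15 8 9 18 13 11 10 1)(5 17 6 12 7 14) = [16, 0, 15, 3, 4, 17, 12, 14, 9, 18, 1, 10, 7, 11, 5, 8, 2, 6, 13]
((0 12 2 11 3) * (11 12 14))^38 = (0 11)(3 14) = [11, 1, 2, 14, 4, 5, 6, 7, 8, 9, 10, 0, 12, 13, 3]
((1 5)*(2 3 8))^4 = (2 3 8) = [0, 1, 3, 8, 4, 5, 6, 7, 2]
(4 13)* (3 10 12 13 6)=(3 10 12 13 4 6)=[0, 1, 2, 10, 6, 5, 3, 7, 8, 9, 12, 11, 13, 4]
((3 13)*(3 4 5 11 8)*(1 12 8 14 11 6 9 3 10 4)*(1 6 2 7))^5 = [0, 5, 10, 13, 12, 8, 9, 4, 7, 3, 1, 14, 2, 6, 11] = (1 5 8 7 4 12 2 10)(3 13 6 9)(11 14)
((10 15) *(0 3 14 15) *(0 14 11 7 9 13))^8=(0 11 9)(3 7 13)(10 15 14)=[11, 1, 2, 7, 4, 5, 6, 13, 8, 0, 15, 9, 12, 3, 10, 14]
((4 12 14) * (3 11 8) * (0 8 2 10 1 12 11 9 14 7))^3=[9, 0, 12, 4, 10, 5, 6, 3, 14, 11, 7, 1, 8, 13, 2]=(0 9 11 1)(2 12 8 14)(3 4 10 7)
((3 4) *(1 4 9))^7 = (1 9 3 4) = [0, 9, 2, 4, 1, 5, 6, 7, 8, 3]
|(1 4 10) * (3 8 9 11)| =|(1 4 10)(3 8 9 11)| =12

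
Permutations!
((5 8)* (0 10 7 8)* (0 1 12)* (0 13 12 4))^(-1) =[4, 5, 2, 3, 1, 8, 6, 10, 7, 9, 0, 11, 13, 12] =(0 4 1 5 8 7 10)(12 13)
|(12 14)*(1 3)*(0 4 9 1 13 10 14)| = 9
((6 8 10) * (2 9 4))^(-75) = (10) = [0, 1, 2, 3, 4, 5, 6, 7, 8, 9, 10]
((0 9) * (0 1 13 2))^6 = [9, 13, 0, 3, 4, 5, 6, 7, 8, 1, 10, 11, 12, 2] = (0 9 1 13 2)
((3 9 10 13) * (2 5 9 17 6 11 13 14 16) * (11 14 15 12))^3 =(2 10 11 17 16 9 12 3 14 5 15 13 6) =[0, 1, 10, 14, 4, 15, 2, 7, 8, 12, 11, 17, 3, 6, 5, 13, 9, 16]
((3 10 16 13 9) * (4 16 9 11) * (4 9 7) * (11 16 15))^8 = [0, 1, 2, 10, 15, 5, 6, 4, 8, 3, 7, 9, 12, 13, 14, 11, 16] = (16)(3 10 7 4 15 11 9)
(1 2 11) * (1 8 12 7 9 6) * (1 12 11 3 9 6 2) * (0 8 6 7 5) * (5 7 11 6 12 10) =[8, 1, 3, 9, 4, 0, 10, 11, 6, 2, 5, 12, 7] =(0 8 6 10 5)(2 3 9)(7 11 12)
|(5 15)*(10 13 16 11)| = 4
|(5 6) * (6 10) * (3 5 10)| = 2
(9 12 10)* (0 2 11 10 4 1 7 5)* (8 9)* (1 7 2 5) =(0 5)(1 2 11 10 8 9 12 4 7) =[5, 2, 11, 3, 7, 0, 6, 1, 9, 12, 8, 10, 4]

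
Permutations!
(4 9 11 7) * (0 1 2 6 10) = (0 1 2 6 10)(4 9 11 7) = [1, 2, 6, 3, 9, 5, 10, 4, 8, 11, 0, 7]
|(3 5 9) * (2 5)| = |(2 5 9 3)| = 4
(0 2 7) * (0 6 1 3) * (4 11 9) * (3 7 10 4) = (0 2 10 4 11 9 3)(1 7 6) = [2, 7, 10, 0, 11, 5, 1, 6, 8, 3, 4, 9]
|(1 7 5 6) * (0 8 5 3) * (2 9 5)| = |(0 8 2 9 5 6 1 7 3)| = 9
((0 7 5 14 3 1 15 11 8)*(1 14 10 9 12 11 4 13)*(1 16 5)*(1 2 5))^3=(0 5 12)(1 13 15 16 4)(2 9 8)(3 14)(7 10 11)=[5, 13, 9, 14, 1, 12, 6, 10, 2, 8, 11, 7, 0, 15, 3, 16, 4]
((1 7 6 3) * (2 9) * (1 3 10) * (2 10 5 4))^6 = (1 9 4 6)(2 5 7 10) = [0, 9, 5, 3, 6, 7, 1, 10, 8, 4, 2]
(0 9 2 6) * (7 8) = (0 9 2 6)(7 8) = [9, 1, 6, 3, 4, 5, 0, 8, 7, 2]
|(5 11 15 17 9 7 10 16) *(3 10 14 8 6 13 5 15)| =13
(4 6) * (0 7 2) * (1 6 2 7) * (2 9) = (0 1 6 4 9 2) = [1, 6, 0, 3, 9, 5, 4, 7, 8, 2]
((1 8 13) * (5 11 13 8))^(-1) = [0, 13, 2, 3, 4, 1, 6, 7, 8, 9, 10, 5, 12, 11] = (1 13 11 5)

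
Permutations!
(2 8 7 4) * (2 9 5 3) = (2 8 7 4 9 5 3) = [0, 1, 8, 2, 9, 3, 6, 4, 7, 5]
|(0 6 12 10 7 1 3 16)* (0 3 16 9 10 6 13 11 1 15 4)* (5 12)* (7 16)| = |(0 13 11 1 7 15 4)(3 9 10 16)(5 12 6)| = 84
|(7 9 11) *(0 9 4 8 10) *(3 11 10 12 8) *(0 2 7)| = 8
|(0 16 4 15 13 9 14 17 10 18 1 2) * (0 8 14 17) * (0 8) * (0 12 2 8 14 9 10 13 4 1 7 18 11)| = 18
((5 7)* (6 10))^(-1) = (5 7)(6 10) = [0, 1, 2, 3, 4, 7, 10, 5, 8, 9, 6]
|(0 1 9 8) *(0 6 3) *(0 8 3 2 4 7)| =|(0 1 9 3 8 6 2 4 7)| =9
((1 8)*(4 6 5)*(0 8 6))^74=(0 1 5)(4 8 6)=[1, 5, 2, 3, 8, 0, 4, 7, 6]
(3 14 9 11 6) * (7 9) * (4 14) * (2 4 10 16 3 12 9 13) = [0, 1, 4, 10, 14, 5, 12, 13, 8, 11, 16, 6, 9, 2, 7, 15, 3] = (2 4 14 7 13)(3 10 16)(6 12 9 11)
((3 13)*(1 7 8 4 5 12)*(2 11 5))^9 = [0, 7, 11, 13, 2, 12, 6, 8, 4, 9, 10, 5, 1, 3] = (1 7 8 4 2 11 5 12)(3 13)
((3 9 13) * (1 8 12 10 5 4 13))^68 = (1 4 8 13 12 3 10 9 5) = [0, 4, 2, 10, 8, 1, 6, 7, 13, 5, 9, 11, 3, 12]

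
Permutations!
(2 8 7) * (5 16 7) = (2 8 5 16 7) = [0, 1, 8, 3, 4, 16, 6, 2, 5, 9, 10, 11, 12, 13, 14, 15, 7]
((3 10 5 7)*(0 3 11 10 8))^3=(5 10 11 7)=[0, 1, 2, 3, 4, 10, 6, 5, 8, 9, 11, 7]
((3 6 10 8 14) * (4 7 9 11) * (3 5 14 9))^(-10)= [0, 1, 2, 4, 9, 5, 7, 11, 6, 10, 3, 8, 12, 13, 14]= (14)(3 4 9 10)(6 7 11 8)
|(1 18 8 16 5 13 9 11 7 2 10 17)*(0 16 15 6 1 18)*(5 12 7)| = |(0 16 12 7 2 10 17 18 8 15 6 1)(5 13 9 11)| = 12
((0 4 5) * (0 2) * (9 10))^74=(10)(0 5)(2 4)=[5, 1, 4, 3, 2, 0, 6, 7, 8, 9, 10]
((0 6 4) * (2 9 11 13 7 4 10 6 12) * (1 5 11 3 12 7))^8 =(13)(0 4 7) =[4, 1, 2, 3, 7, 5, 6, 0, 8, 9, 10, 11, 12, 13]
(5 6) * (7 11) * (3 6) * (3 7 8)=(3 6 5 7 11 8)=[0, 1, 2, 6, 4, 7, 5, 11, 3, 9, 10, 8]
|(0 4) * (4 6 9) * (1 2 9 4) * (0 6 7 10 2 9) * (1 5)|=12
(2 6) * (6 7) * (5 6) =(2 7 5 6) =[0, 1, 7, 3, 4, 6, 2, 5]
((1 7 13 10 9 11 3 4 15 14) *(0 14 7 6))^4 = (3 13)(4 10)(7 11)(9 15) = [0, 1, 2, 13, 10, 5, 6, 11, 8, 15, 4, 7, 12, 3, 14, 9]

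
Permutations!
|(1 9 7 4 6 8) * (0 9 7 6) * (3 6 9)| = 7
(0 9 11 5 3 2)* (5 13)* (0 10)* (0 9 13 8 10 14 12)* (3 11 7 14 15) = (0 13 5 11 8 10 9 7 14 12)(2 15 3) = [13, 1, 15, 2, 4, 11, 6, 14, 10, 7, 9, 8, 0, 5, 12, 3]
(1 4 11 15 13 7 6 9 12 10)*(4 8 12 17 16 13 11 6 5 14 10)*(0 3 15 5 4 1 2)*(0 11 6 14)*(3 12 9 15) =[12, 8, 11, 3, 14, 0, 15, 4, 9, 17, 2, 5, 1, 7, 10, 6, 13, 16] =(0 12 1 8 9 17 16 13 7 4 14 10 2 11 5)(6 15)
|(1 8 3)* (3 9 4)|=5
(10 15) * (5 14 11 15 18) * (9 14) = (5 9 14 11 15 10 18) = [0, 1, 2, 3, 4, 9, 6, 7, 8, 14, 18, 15, 12, 13, 11, 10, 16, 17, 5]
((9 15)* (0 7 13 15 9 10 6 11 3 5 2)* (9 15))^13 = [13, 1, 7, 2, 4, 0, 3, 9, 8, 10, 11, 5, 12, 15, 14, 6] = (0 13 15 6 3 2 7 9 10 11 5)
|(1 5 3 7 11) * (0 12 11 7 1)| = 3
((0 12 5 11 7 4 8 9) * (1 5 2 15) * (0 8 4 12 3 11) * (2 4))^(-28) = (0 11 12 2 1)(3 7 4 15 5) = [11, 0, 1, 7, 15, 3, 6, 4, 8, 9, 10, 12, 2, 13, 14, 5]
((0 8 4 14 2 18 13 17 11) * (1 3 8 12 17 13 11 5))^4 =(0 1 14)(2 12 3)(4 11 5)(8 18 17) =[1, 14, 12, 2, 11, 4, 6, 7, 18, 9, 10, 5, 3, 13, 0, 15, 16, 8, 17]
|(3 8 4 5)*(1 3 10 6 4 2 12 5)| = |(1 3 8 2 12 5 10 6 4)| = 9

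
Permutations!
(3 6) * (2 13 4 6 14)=(2 13 4 6 3 14)=[0, 1, 13, 14, 6, 5, 3, 7, 8, 9, 10, 11, 12, 4, 2]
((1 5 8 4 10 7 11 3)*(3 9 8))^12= (11)= [0, 1, 2, 3, 4, 5, 6, 7, 8, 9, 10, 11]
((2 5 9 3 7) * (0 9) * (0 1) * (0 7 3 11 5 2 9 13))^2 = (13)(1 9 5 7 11) = [0, 9, 2, 3, 4, 7, 6, 11, 8, 5, 10, 1, 12, 13]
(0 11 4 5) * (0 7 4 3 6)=[11, 1, 2, 6, 5, 7, 0, 4, 8, 9, 10, 3]=(0 11 3 6)(4 5 7)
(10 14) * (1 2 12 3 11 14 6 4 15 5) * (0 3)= (0 3 11 14 10 6 4 15 5 1 2 12)= [3, 2, 12, 11, 15, 1, 4, 7, 8, 9, 6, 14, 0, 13, 10, 5]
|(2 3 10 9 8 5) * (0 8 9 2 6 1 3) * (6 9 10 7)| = |(0 8 5 9 10 2)(1 3 7 6)| = 12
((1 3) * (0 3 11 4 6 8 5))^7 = [5, 3, 2, 0, 11, 8, 4, 7, 6, 9, 10, 1] = (0 5 8 6 4 11 1 3)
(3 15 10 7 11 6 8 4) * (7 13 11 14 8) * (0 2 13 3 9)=(0 2 13 11 6 7 14 8 4 9)(3 15 10)=[2, 1, 13, 15, 9, 5, 7, 14, 4, 0, 3, 6, 12, 11, 8, 10]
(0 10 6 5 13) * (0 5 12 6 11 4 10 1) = (0 1)(4 10 11)(5 13)(6 12) = [1, 0, 2, 3, 10, 13, 12, 7, 8, 9, 11, 4, 6, 5]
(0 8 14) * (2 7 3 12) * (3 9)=(0 8 14)(2 7 9 3 12)=[8, 1, 7, 12, 4, 5, 6, 9, 14, 3, 10, 11, 2, 13, 0]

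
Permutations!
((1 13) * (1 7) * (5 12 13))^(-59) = (1 5 12 13 7) = [0, 5, 2, 3, 4, 12, 6, 1, 8, 9, 10, 11, 13, 7]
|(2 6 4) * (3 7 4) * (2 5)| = |(2 6 3 7 4 5)| = 6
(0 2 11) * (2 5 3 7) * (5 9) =(0 9 5 3 7 2 11) =[9, 1, 11, 7, 4, 3, 6, 2, 8, 5, 10, 0]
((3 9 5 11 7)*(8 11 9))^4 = (11) = [0, 1, 2, 3, 4, 5, 6, 7, 8, 9, 10, 11]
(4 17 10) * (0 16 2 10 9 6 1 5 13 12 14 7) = (0 16 2 10 4 17 9 6 1 5 13 12 14 7) = [16, 5, 10, 3, 17, 13, 1, 0, 8, 6, 4, 11, 14, 12, 7, 15, 2, 9]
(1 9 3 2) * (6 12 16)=(1 9 3 2)(6 12 16)=[0, 9, 1, 2, 4, 5, 12, 7, 8, 3, 10, 11, 16, 13, 14, 15, 6]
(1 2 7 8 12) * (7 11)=(1 2 11 7 8 12)=[0, 2, 11, 3, 4, 5, 6, 8, 12, 9, 10, 7, 1]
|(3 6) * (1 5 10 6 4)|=|(1 5 10 6 3 4)|=6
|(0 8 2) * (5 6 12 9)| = |(0 8 2)(5 6 12 9)| = 12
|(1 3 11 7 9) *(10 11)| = |(1 3 10 11 7 9)| = 6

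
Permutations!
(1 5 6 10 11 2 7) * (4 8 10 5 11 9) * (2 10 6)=[0, 11, 7, 3, 8, 2, 5, 1, 6, 4, 9, 10]=(1 11 10 9 4 8 6 5 2 7)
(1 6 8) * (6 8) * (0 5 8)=[5, 0, 2, 3, 4, 8, 6, 7, 1]=(0 5 8 1)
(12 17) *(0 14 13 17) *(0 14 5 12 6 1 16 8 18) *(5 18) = (0 18)(1 16 8 5 12 14 13 17 6) = [18, 16, 2, 3, 4, 12, 1, 7, 5, 9, 10, 11, 14, 17, 13, 15, 8, 6, 0]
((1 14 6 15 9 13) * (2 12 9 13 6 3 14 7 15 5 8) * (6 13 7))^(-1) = [0, 13, 8, 14, 4, 6, 1, 15, 5, 12, 10, 11, 2, 9, 3, 7] = (1 13 9 12 2 8 5 6)(3 14)(7 15)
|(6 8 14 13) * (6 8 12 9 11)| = 12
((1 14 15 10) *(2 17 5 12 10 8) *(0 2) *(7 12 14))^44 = (0 17 14 8 2 5 15) = [17, 1, 5, 3, 4, 15, 6, 7, 2, 9, 10, 11, 12, 13, 8, 0, 16, 14]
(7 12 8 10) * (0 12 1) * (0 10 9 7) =(0 12 8 9 7 1 10) =[12, 10, 2, 3, 4, 5, 6, 1, 9, 7, 0, 11, 8]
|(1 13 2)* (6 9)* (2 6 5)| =|(1 13 6 9 5 2)| =6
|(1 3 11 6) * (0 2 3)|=6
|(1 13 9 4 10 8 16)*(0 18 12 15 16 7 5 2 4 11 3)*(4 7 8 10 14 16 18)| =|(0 4 14 16 1 13 9 11 3)(2 7 5)(12 15 18)| =9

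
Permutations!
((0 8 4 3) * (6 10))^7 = [3, 1, 2, 4, 8, 5, 10, 7, 0, 9, 6] = (0 3 4 8)(6 10)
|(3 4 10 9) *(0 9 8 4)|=3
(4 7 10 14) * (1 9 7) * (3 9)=(1 3 9 7 10 14 4)=[0, 3, 2, 9, 1, 5, 6, 10, 8, 7, 14, 11, 12, 13, 4]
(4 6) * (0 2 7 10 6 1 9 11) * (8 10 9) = (0 2 7 9 11)(1 8 10 6 4) = [2, 8, 7, 3, 1, 5, 4, 9, 10, 11, 6, 0]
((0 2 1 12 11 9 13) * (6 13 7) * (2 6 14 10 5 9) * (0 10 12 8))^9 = (0 11 9 6 2 7 13 1 14 10 8 12 5) = [11, 14, 7, 3, 4, 0, 2, 13, 12, 6, 8, 9, 5, 1, 10]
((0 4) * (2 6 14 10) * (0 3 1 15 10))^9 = [0, 1, 2, 3, 4, 5, 6, 7, 8, 9, 10, 11, 12, 13, 14, 15] = (15)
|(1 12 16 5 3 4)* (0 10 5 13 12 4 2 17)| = |(0 10 5 3 2 17)(1 4)(12 16 13)| = 6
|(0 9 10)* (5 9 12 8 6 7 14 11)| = |(0 12 8 6 7 14 11 5 9 10)| = 10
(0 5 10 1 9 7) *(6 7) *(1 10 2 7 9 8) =[5, 8, 7, 3, 4, 2, 9, 0, 1, 6, 10] =(10)(0 5 2 7)(1 8)(6 9)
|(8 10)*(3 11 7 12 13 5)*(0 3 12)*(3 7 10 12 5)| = |(0 7)(3 11 10 8 12 13)| = 6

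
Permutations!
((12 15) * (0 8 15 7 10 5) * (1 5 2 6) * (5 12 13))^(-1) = [5, 6, 10, 3, 4, 13, 2, 12, 0, 9, 7, 11, 1, 15, 14, 8] = (0 5 13 15 8)(1 6 2 10 7 12)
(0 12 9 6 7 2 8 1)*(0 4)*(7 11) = (0 12 9 6 11 7 2 8 1 4) = [12, 4, 8, 3, 0, 5, 11, 2, 1, 6, 10, 7, 9]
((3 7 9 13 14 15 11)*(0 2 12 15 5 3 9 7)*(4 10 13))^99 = [15, 1, 11, 12, 14, 2, 6, 7, 8, 13, 5, 10, 9, 3, 0, 4] = (0 15 4 14)(2 11 10 5)(3 12 9 13)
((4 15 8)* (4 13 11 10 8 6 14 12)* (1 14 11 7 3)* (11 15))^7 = (1 13 11 14 7 10 12 3 8 4)(6 15) = [0, 13, 2, 8, 1, 5, 15, 10, 4, 9, 12, 14, 3, 11, 7, 6]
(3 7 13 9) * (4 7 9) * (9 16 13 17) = (3 16 13 4 7 17 9) = [0, 1, 2, 16, 7, 5, 6, 17, 8, 3, 10, 11, 12, 4, 14, 15, 13, 9]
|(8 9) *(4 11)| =2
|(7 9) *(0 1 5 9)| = |(0 1 5 9 7)| = 5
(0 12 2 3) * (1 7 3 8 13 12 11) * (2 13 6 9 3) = (0 11 1 7 2 8 6 9 3)(12 13) = [11, 7, 8, 0, 4, 5, 9, 2, 6, 3, 10, 1, 13, 12]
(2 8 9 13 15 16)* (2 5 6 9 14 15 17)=(2 8 14 15 16 5 6 9 13 17)=[0, 1, 8, 3, 4, 6, 9, 7, 14, 13, 10, 11, 12, 17, 15, 16, 5, 2]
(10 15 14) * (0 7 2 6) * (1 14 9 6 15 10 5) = (0 7 2 15 9 6)(1 14 5) = [7, 14, 15, 3, 4, 1, 0, 2, 8, 6, 10, 11, 12, 13, 5, 9]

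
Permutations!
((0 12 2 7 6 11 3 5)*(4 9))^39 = (0 5 3 11 6 7 2 12)(4 9) = [5, 1, 12, 11, 9, 3, 7, 2, 8, 4, 10, 6, 0]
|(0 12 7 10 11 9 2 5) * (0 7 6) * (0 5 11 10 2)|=8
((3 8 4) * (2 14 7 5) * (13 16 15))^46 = (2 7)(3 8 4)(5 14)(13 16 15) = [0, 1, 7, 8, 3, 14, 6, 2, 4, 9, 10, 11, 12, 16, 5, 13, 15]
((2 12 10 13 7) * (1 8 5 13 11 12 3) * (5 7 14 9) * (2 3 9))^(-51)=(1 8 7 3)(2 14 13 5 9)=[0, 8, 14, 1, 4, 9, 6, 3, 7, 2, 10, 11, 12, 5, 13]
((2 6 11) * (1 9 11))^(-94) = (1 9 11 2 6) = [0, 9, 6, 3, 4, 5, 1, 7, 8, 11, 10, 2]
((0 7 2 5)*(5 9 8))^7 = (0 7 2 9 8 5) = [7, 1, 9, 3, 4, 0, 6, 2, 5, 8]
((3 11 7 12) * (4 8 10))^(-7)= [0, 1, 2, 11, 10, 5, 6, 12, 4, 9, 8, 7, 3]= (3 11 7 12)(4 10 8)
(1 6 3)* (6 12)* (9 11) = (1 12 6 3)(9 11) = [0, 12, 2, 1, 4, 5, 3, 7, 8, 11, 10, 9, 6]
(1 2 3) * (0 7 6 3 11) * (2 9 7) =(0 2 11)(1 9 7 6 3) =[2, 9, 11, 1, 4, 5, 3, 6, 8, 7, 10, 0]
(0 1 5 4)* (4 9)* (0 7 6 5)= (0 1)(4 7 6 5 9)= [1, 0, 2, 3, 7, 9, 5, 6, 8, 4]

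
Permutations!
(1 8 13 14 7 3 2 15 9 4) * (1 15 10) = (1 8 13 14 7 3 2 10)(4 15 9) = [0, 8, 10, 2, 15, 5, 6, 3, 13, 4, 1, 11, 12, 14, 7, 9]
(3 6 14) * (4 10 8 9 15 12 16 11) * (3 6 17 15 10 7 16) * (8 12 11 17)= (3 8 9 10 12)(4 7 16 17 15 11)(6 14)= [0, 1, 2, 8, 7, 5, 14, 16, 9, 10, 12, 4, 3, 13, 6, 11, 17, 15]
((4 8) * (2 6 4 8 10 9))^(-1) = (2 9 10 4 6) = [0, 1, 9, 3, 6, 5, 2, 7, 8, 10, 4]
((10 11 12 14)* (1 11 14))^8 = (14)(1 12 11) = [0, 12, 2, 3, 4, 5, 6, 7, 8, 9, 10, 1, 11, 13, 14]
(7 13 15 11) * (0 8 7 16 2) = (0 8 7 13 15 11 16 2) = [8, 1, 0, 3, 4, 5, 6, 13, 7, 9, 10, 16, 12, 15, 14, 11, 2]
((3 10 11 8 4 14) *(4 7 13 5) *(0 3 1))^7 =(0 5 11 1 13 10 14 7 3 4 8) =[5, 13, 2, 4, 8, 11, 6, 3, 0, 9, 14, 1, 12, 10, 7]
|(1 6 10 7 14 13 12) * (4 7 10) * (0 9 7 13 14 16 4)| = 9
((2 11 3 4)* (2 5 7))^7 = (2 11 3 4 5 7) = [0, 1, 11, 4, 5, 7, 6, 2, 8, 9, 10, 3]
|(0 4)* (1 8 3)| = 6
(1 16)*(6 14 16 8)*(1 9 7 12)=[0, 8, 2, 3, 4, 5, 14, 12, 6, 7, 10, 11, 1, 13, 16, 15, 9]=(1 8 6 14 16 9 7 12)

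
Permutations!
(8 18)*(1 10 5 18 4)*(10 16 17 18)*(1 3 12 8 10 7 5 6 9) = [0, 16, 2, 12, 3, 7, 9, 5, 4, 1, 6, 11, 8, 13, 14, 15, 17, 18, 10] = (1 16 17 18 10 6 9)(3 12 8 4)(5 7)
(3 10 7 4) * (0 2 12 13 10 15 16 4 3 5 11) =(0 2 12 13 10 7 3 15 16 4 5 11) =[2, 1, 12, 15, 5, 11, 6, 3, 8, 9, 7, 0, 13, 10, 14, 16, 4]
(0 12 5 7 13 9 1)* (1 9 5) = [12, 0, 2, 3, 4, 7, 6, 13, 8, 9, 10, 11, 1, 5] = (0 12 1)(5 7 13)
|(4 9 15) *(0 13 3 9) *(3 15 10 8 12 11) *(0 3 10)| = 12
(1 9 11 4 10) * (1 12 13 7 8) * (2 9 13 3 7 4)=(1 13 4 10 12 3 7 8)(2 9 11)=[0, 13, 9, 7, 10, 5, 6, 8, 1, 11, 12, 2, 3, 4]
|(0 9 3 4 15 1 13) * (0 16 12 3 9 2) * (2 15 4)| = |(0 15 1 13 16 12 3 2)| = 8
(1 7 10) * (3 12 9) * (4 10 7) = (1 4 10)(3 12 9) = [0, 4, 2, 12, 10, 5, 6, 7, 8, 3, 1, 11, 9]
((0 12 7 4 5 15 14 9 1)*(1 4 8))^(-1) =(0 1 8 7 12)(4 9 14 15 5) =[1, 8, 2, 3, 9, 4, 6, 12, 7, 14, 10, 11, 0, 13, 15, 5]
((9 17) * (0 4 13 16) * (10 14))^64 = (17) = [0, 1, 2, 3, 4, 5, 6, 7, 8, 9, 10, 11, 12, 13, 14, 15, 16, 17]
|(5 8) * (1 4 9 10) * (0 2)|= 4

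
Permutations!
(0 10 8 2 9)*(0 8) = (0 10)(2 9 8) = [10, 1, 9, 3, 4, 5, 6, 7, 2, 8, 0]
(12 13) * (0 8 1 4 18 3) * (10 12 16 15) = (0 8 1 4 18 3)(10 12 13 16 15) = [8, 4, 2, 0, 18, 5, 6, 7, 1, 9, 12, 11, 13, 16, 14, 10, 15, 17, 3]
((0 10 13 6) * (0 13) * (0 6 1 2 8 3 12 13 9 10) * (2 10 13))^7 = (1 6 13 10 9)(2 12 3 8) = [0, 6, 12, 8, 4, 5, 13, 7, 2, 1, 9, 11, 3, 10]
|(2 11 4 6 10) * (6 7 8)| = 7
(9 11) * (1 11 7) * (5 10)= (1 11 9 7)(5 10)= [0, 11, 2, 3, 4, 10, 6, 1, 8, 7, 5, 9]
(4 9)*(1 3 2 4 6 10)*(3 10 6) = (1 10)(2 4 9 3) = [0, 10, 4, 2, 9, 5, 6, 7, 8, 3, 1]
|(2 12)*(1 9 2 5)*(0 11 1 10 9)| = |(0 11 1)(2 12 5 10 9)| = 15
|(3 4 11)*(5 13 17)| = |(3 4 11)(5 13 17)| = 3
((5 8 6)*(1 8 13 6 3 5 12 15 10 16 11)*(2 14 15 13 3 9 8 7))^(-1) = (1 11 16 10 15 14 2 7)(3 5)(6 13 12)(8 9) = [0, 11, 7, 5, 4, 3, 13, 1, 9, 8, 15, 16, 6, 12, 2, 14, 10]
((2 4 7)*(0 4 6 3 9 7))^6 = [0, 1, 6, 9, 4, 5, 3, 2, 8, 7] = (2 6 3 9 7)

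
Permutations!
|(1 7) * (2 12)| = |(1 7)(2 12)| = 2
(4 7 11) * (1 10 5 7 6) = (1 10 5 7 11 4 6) = [0, 10, 2, 3, 6, 7, 1, 11, 8, 9, 5, 4]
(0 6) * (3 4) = (0 6)(3 4) = [6, 1, 2, 4, 3, 5, 0]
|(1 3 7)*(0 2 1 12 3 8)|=12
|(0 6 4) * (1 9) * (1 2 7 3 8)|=|(0 6 4)(1 9 2 7 3 8)|=6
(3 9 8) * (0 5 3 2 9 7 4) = (0 5 3 7 4)(2 9 8) = [5, 1, 9, 7, 0, 3, 6, 4, 2, 8]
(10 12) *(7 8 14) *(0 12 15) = (0 12 10 15)(7 8 14) = [12, 1, 2, 3, 4, 5, 6, 8, 14, 9, 15, 11, 10, 13, 7, 0]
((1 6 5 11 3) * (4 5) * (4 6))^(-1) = [0, 3, 2, 11, 1, 4, 6, 7, 8, 9, 10, 5] = (1 3 11 5 4)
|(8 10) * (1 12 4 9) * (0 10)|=12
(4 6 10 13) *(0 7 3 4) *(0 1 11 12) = [7, 11, 2, 4, 6, 5, 10, 3, 8, 9, 13, 12, 0, 1] = (0 7 3 4 6 10 13 1 11 12)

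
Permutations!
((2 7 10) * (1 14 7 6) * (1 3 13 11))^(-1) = [0, 11, 10, 6, 4, 5, 2, 14, 8, 9, 7, 13, 12, 3, 1] = (1 11 13 3 6 2 10 7 14)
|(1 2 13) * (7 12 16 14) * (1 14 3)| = 8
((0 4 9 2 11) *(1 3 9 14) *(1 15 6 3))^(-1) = (0 11 2 9 3 6 15 14 4) = [11, 1, 9, 6, 0, 5, 15, 7, 8, 3, 10, 2, 12, 13, 4, 14]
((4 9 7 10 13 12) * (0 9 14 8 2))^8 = (0 8 4 13 7)(2 14 12 10 9) = [8, 1, 14, 3, 13, 5, 6, 0, 4, 2, 9, 11, 10, 7, 12]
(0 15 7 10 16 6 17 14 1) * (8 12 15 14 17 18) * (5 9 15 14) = (0 5 9 15 7 10 16 6 18 8 12 14 1) = [5, 0, 2, 3, 4, 9, 18, 10, 12, 15, 16, 11, 14, 13, 1, 7, 6, 17, 8]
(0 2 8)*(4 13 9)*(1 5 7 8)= [2, 5, 1, 3, 13, 7, 6, 8, 0, 4, 10, 11, 12, 9]= (0 2 1 5 7 8)(4 13 9)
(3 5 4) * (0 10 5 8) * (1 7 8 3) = [10, 7, 2, 3, 1, 4, 6, 8, 0, 9, 5] = (0 10 5 4 1 7 8)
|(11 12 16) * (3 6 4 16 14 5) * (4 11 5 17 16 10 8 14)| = |(3 6 11 12 4 10 8 14 17 16 5)| = 11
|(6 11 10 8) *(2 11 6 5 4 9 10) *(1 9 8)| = 6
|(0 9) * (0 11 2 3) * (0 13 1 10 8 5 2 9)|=14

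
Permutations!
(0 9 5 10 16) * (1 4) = (0 9 5 10 16)(1 4) = [9, 4, 2, 3, 1, 10, 6, 7, 8, 5, 16, 11, 12, 13, 14, 15, 0]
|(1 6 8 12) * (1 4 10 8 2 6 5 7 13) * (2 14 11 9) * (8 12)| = |(1 5 7 13)(2 6 14 11 9)(4 10 12)| = 60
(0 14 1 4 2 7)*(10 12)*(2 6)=[14, 4, 7, 3, 6, 5, 2, 0, 8, 9, 12, 11, 10, 13, 1]=(0 14 1 4 6 2 7)(10 12)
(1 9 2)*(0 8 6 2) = (0 8 6 2 1 9) = [8, 9, 1, 3, 4, 5, 2, 7, 6, 0]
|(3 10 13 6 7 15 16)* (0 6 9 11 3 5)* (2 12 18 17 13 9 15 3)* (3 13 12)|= |(0 6 7 13 15 16 5)(2 3 10 9 11)(12 18 17)|= 105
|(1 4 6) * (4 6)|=|(1 6)|=2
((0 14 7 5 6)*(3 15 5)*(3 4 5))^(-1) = (0 6 5 4 7 14)(3 15) = [6, 1, 2, 15, 7, 4, 5, 14, 8, 9, 10, 11, 12, 13, 0, 3]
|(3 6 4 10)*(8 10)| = |(3 6 4 8 10)| = 5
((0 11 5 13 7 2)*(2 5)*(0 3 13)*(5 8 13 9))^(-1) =[5, 1, 11, 2, 4, 9, 6, 13, 7, 3, 10, 0, 12, 8] =(0 5 9 3 2 11)(7 13 8)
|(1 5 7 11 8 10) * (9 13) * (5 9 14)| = |(1 9 13 14 5 7 11 8 10)| = 9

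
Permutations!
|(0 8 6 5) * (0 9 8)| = |(5 9 8 6)| = 4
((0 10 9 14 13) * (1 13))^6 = (14) = [0, 1, 2, 3, 4, 5, 6, 7, 8, 9, 10, 11, 12, 13, 14]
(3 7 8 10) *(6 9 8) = [0, 1, 2, 7, 4, 5, 9, 6, 10, 8, 3] = (3 7 6 9 8 10)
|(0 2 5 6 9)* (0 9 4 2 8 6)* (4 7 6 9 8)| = |(0 4 2 5)(6 7)(8 9)| = 4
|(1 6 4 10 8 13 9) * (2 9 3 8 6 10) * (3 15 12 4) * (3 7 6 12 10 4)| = |(1 4 2 9)(3 8 13 15 10 12)(6 7)| = 12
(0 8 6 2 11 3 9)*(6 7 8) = [6, 1, 11, 9, 4, 5, 2, 8, 7, 0, 10, 3] = (0 6 2 11 3 9)(7 8)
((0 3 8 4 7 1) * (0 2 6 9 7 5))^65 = (9) = [0, 1, 2, 3, 4, 5, 6, 7, 8, 9]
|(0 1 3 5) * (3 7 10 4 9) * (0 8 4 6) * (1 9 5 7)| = 6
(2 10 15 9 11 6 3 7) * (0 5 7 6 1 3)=(0 5 7 2 10 15 9 11 1 3 6)=[5, 3, 10, 6, 4, 7, 0, 2, 8, 11, 15, 1, 12, 13, 14, 9]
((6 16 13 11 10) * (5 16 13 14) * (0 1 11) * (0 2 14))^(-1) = (0 16 5 14 2 13 6 10 11 1) = [16, 0, 13, 3, 4, 14, 10, 7, 8, 9, 11, 1, 12, 6, 2, 15, 5]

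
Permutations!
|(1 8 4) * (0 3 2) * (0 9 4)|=7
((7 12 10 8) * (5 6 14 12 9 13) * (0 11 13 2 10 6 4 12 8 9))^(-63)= (0 14 4 11 8 12 13 7 6 5)= [14, 1, 2, 3, 11, 0, 5, 6, 12, 9, 10, 8, 13, 7, 4]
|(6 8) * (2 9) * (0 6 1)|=|(0 6 8 1)(2 9)|=4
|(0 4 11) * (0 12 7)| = |(0 4 11 12 7)| = 5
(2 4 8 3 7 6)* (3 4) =(2 3 7 6)(4 8) =[0, 1, 3, 7, 8, 5, 2, 6, 4]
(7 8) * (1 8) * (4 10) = (1 8 7)(4 10) = [0, 8, 2, 3, 10, 5, 6, 1, 7, 9, 4]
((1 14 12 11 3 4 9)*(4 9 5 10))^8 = (1 12 3)(4 10 5)(9 14 11) = [0, 12, 2, 1, 10, 4, 6, 7, 8, 14, 5, 9, 3, 13, 11]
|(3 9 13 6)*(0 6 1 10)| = |(0 6 3 9 13 1 10)| = 7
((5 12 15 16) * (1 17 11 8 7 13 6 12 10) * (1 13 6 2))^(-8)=(1 6 10 11 15 2 7 5 17 12 13 8 16)=[0, 6, 7, 3, 4, 17, 10, 5, 16, 9, 11, 15, 13, 8, 14, 2, 1, 12]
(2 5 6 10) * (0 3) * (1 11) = (0 3)(1 11)(2 5 6 10) = [3, 11, 5, 0, 4, 6, 10, 7, 8, 9, 2, 1]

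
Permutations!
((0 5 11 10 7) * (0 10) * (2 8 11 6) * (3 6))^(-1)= (0 11 8 2 6 3 5)(7 10)= [11, 1, 6, 5, 4, 0, 3, 10, 2, 9, 7, 8]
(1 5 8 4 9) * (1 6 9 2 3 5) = (2 3 5 8 4)(6 9) = [0, 1, 3, 5, 2, 8, 9, 7, 4, 6]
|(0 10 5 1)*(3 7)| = 4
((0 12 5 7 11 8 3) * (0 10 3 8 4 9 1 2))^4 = [11, 5, 7, 3, 0, 9, 6, 1, 8, 12, 10, 2, 4] = (0 11 2 7 1 5 9 12 4)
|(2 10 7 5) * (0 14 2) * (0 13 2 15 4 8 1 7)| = |(0 14 15 4 8 1 7 5 13 2 10)| = 11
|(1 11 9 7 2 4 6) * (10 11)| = 8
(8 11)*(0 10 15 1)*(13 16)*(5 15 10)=(0 5 15 1)(8 11)(13 16)=[5, 0, 2, 3, 4, 15, 6, 7, 11, 9, 10, 8, 12, 16, 14, 1, 13]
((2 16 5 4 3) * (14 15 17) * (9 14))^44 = (17)(2 3 4 5 16) = [0, 1, 3, 4, 5, 16, 6, 7, 8, 9, 10, 11, 12, 13, 14, 15, 2, 17]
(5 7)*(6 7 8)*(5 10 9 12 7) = [0, 1, 2, 3, 4, 8, 5, 10, 6, 12, 9, 11, 7] = (5 8 6)(7 10 9 12)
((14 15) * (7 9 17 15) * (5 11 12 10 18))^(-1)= (5 18 10 12 11)(7 14 15 17 9)= [0, 1, 2, 3, 4, 18, 6, 14, 8, 7, 12, 5, 11, 13, 15, 17, 16, 9, 10]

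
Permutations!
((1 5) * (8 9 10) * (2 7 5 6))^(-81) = (10)(1 5 7 2 6) = [0, 5, 6, 3, 4, 7, 1, 2, 8, 9, 10]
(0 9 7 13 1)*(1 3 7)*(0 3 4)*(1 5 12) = [9, 3, 2, 7, 0, 12, 6, 13, 8, 5, 10, 11, 1, 4] = (0 9 5 12 1 3 7 13 4)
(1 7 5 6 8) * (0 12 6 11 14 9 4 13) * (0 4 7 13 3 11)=[12, 13, 2, 11, 3, 0, 8, 5, 1, 7, 10, 14, 6, 4, 9]=(0 12 6 8 1 13 4 3 11 14 9 7 5)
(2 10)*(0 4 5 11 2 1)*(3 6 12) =(0 4 5 11 2 10 1)(3 6 12) =[4, 0, 10, 6, 5, 11, 12, 7, 8, 9, 1, 2, 3]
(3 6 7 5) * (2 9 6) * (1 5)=(1 5 3 2 9 6 7)=[0, 5, 9, 2, 4, 3, 7, 1, 8, 6]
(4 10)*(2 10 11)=(2 10 4 11)=[0, 1, 10, 3, 11, 5, 6, 7, 8, 9, 4, 2]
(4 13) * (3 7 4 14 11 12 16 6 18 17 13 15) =[0, 1, 2, 7, 15, 5, 18, 4, 8, 9, 10, 12, 16, 14, 11, 3, 6, 13, 17] =(3 7 4 15)(6 18 17 13 14 11 12 16)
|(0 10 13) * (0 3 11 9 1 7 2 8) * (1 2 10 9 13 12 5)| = |(0 9 2 8)(1 7 10 12 5)(3 11 13)| = 60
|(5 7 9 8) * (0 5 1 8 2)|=10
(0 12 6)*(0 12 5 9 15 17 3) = (0 5 9 15 17 3)(6 12) = [5, 1, 2, 0, 4, 9, 12, 7, 8, 15, 10, 11, 6, 13, 14, 17, 16, 3]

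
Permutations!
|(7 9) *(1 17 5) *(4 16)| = |(1 17 5)(4 16)(7 9)| = 6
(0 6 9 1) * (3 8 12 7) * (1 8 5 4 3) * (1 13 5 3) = [6, 0, 2, 3, 1, 4, 9, 13, 12, 8, 10, 11, 7, 5] = (0 6 9 8 12 7 13 5 4 1)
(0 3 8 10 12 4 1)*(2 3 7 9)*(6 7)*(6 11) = (0 11 6 7 9 2 3 8 10 12 4 1) = [11, 0, 3, 8, 1, 5, 7, 9, 10, 2, 12, 6, 4]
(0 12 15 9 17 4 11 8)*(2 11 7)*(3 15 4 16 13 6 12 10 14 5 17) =[10, 1, 11, 15, 7, 17, 12, 2, 0, 3, 14, 8, 4, 6, 5, 9, 13, 16] =(0 10 14 5 17 16 13 6 12 4 7 2 11 8)(3 15 9)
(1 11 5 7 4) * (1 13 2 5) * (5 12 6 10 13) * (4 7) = (1 11)(2 12 6 10 13)(4 5) = [0, 11, 12, 3, 5, 4, 10, 7, 8, 9, 13, 1, 6, 2]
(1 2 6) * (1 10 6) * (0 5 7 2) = (0 5 7 2 1)(6 10) = [5, 0, 1, 3, 4, 7, 10, 2, 8, 9, 6]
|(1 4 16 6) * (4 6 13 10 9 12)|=|(1 6)(4 16 13 10 9 12)|=6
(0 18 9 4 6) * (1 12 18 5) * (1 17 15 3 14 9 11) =(0 5 17 15 3 14 9 4 6)(1 12 18 11) =[5, 12, 2, 14, 6, 17, 0, 7, 8, 4, 10, 1, 18, 13, 9, 3, 16, 15, 11]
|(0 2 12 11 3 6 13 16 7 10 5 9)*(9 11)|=|(0 2 12 9)(3 6 13 16 7 10 5 11)|=8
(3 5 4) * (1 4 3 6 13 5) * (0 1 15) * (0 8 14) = (0 1 4 6 13 5 3 15 8 14) = [1, 4, 2, 15, 6, 3, 13, 7, 14, 9, 10, 11, 12, 5, 0, 8]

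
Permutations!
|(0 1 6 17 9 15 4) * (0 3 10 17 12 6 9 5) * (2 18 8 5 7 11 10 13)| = |(0 1 9 15 4 3 13 2 18 8 5)(6 12)(7 11 10 17)| = 44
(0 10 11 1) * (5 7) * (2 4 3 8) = (0 10 11 1)(2 4 3 8)(5 7) = [10, 0, 4, 8, 3, 7, 6, 5, 2, 9, 11, 1]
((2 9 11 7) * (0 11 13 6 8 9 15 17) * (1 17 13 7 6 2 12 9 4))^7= [0, 1, 15, 3, 4, 5, 6, 12, 8, 7, 10, 11, 9, 2, 14, 13, 16, 17]= (17)(2 15 13)(7 12 9)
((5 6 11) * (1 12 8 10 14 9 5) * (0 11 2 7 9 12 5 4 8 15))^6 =(0 7 12 6 10 1 4)(2 14 5 8 11 9 15) =[7, 4, 14, 3, 0, 8, 10, 12, 11, 15, 1, 9, 6, 13, 5, 2]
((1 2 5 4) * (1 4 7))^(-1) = (1 7 5 2) = [0, 7, 1, 3, 4, 2, 6, 5]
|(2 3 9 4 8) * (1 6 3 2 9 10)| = |(1 6 3 10)(4 8 9)| = 12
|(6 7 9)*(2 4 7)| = |(2 4 7 9 6)| = 5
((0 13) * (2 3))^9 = (0 13)(2 3) = [13, 1, 3, 2, 4, 5, 6, 7, 8, 9, 10, 11, 12, 0]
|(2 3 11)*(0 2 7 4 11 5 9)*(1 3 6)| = |(0 2 6 1 3 5 9)(4 11 7)| = 21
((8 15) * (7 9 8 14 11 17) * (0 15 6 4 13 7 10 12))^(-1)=[12, 1, 2, 3, 6, 5, 8, 13, 9, 7, 17, 14, 10, 4, 15, 0, 16, 11]=(0 12 10 17 11 14 15)(4 6 8 9 7 13)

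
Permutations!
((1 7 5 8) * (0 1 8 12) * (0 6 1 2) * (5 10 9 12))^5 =[2, 6, 0, 3, 4, 5, 12, 1, 8, 10, 7, 11, 9] =(0 2)(1 6 12 9 10 7)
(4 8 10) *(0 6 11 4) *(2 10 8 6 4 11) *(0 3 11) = (0 4 6 2 10 3 11) = [4, 1, 10, 11, 6, 5, 2, 7, 8, 9, 3, 0]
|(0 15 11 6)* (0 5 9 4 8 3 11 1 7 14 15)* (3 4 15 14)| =8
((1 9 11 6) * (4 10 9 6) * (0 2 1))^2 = (0 1)(2 6)(4 9)(10 11) = [1, 0, 6, 3, 9, 5, 2, 7, 8, 4, 11, 10]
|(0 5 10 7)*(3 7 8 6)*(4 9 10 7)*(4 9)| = |(0 5 7)(3 9 10 8 6)| = 15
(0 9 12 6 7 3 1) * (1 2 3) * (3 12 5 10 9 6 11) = [6, 0, 12, 2, 4, 10, 7, 1, 8, 5, 9, 3, 11] = (0 6 7 1)(2 12 11 3)(5 10 9)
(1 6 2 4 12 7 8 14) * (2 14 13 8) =(1 6 14)(2 4 12 7)(8 13) =[0, 6, 4, 3, 12, 5, 14, 2, 13, 9, 10, 11, 7, 8, 1]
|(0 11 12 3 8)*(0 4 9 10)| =|(0 11 12 3 8 4 9 10)| =8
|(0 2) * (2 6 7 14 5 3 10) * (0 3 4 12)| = 21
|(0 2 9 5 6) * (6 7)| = |(0 2 9 5 7 6)| = 6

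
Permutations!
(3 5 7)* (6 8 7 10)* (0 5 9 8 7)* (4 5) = [4, 1, 2, 9, 5, 10, 7, 3, 0, 8, 6] = (0 4 5 10 6 7 3 9 8)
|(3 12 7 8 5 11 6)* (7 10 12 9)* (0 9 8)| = |(0 9 7)(3 8 5 11 6)(10 12)| = 30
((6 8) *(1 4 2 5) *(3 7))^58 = [0, 2, 1, 3, 5, 4, 6, 7, 8] = (8)(1 2)(4 5)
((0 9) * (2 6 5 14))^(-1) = (0 9)(2 14 5 6) = [9, 1, 14, 3, 4, 6, 2, 7, 8, 0, 10, 11, 12, 13, 5]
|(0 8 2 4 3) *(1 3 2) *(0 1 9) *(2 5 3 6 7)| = 21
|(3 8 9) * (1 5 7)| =|(1 5 7)(3 8 9)| =3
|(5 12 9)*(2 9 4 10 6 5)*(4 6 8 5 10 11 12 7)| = 8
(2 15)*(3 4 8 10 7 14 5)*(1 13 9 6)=[0, 13, 15, 4, 8, 3, 1, 14, 10, 6, 7, 11, 12, 9, 5, 2]=(1 13 9 6)(2 15)(3 4 8 10 7 14 5)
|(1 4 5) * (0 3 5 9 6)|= 7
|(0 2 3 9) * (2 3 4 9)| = |(0 3 2 4 9)| = 5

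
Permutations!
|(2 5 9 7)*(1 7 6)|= |(1 7 2 5 9 6)|= 6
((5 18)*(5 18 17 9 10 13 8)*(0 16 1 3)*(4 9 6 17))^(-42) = (18)(0 1)(3 16) = [1, 0, 2, 16, 4, 5, 6, 7, 8, 9, 10, 11, 12, 13, 14, 15, 3, 17, 18]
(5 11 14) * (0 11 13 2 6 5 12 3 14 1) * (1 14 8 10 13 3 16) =(0 11 14 12 16 1)(2 6 5 3 8 10 13) =[11, 0, 6, 8, 4, 3, 5, 7, 10, 9, 13, 14, 16, 2, 12, 15, 1]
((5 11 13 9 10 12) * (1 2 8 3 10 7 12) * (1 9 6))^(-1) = (1 6 13 11 5 12 7 9 10 3 8 2) = [0, 6, 1, 8, 4, 12, 13, 9, 2, 10, 3, 5, 7, 11]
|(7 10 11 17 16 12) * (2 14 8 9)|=12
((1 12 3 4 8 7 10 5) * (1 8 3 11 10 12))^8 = [0, 1, 2, 3, 4, 7, 6, 11, 12, 9, 8, 5, 10] = (5 7 11)(8 12 10)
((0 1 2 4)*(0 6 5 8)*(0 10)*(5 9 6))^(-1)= (0 10 8 5 4 2 1)(6 9)= [10, 0, 1, 3, 2, 4, 9, 7, 5, 6, 8]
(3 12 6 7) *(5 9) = (3 12 6 7)(5 9) = [0, 1, 2, 12, 4, 9, 7, 3, 8, 5, 10, 11, 6]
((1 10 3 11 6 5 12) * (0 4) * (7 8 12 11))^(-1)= (0 4)(1 12 8 7 3 10)(5 6 11)= [4, 12, 2, 10, 0, 6, 11, 3, 7, 9, 1, 5, 8]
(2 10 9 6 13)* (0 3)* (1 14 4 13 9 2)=(0 3)(1 14 4 13)(2 10)(6 9)=[3, 14, 10, 0, 13, 5, 9, 7, 8, 6, 2, 11, 12, 1, 4]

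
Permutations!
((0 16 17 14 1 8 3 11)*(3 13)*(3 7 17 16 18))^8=(18)(1 13 17)(7 14 8)=[0, 13, 2, 3, 4, 5, 6, 14, 7, 9, 10, 11, 12, 17, 8, 15, 16, 1, 18]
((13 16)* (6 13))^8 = (6 16 13) = [0, 1, 2, 3, 4, 5, 16, 7, 8, 9, 10, 11, 12, 6, 14, 15, 13]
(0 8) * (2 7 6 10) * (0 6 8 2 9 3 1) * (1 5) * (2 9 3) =(0 9 2 7 8 6 10 3 5 1) =[9, 0, 7, 5, 4, 1, 10, 8, 6, 2, 3]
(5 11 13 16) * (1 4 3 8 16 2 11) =[0, 4, 11, 8, 3, 1, 6, 7, 16, 9, 10, 13, 12, 2, 14, 15, 5] =(1 4 3 8 16 5)(2 11 13)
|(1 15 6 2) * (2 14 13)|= |(1 15 6 14 13 2)|= 6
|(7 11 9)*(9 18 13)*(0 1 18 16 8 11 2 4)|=24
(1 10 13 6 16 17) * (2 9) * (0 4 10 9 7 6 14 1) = (0 4 10 13 14 1 9 2 7 6 16 17) = [4, 9, 7, 3, 10, 5, 16, 6, 8, 2, 13, 11, 12, 14, 1, 15, 17, 0]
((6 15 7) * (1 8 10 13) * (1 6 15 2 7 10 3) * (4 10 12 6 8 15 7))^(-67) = [0, 6, 13, 12, 8, 5, 10, 7, 15, 9, 3, 11, 4, 1, 14, 2] = (1 6 10 3 12 4 8 15 2 13)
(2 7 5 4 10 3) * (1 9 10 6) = [0, 9, 7, 2, 6, 4, 1, 5, 8, 10, 3] = (1 9 10 3 2 7 5 4 6)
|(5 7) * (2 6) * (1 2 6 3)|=6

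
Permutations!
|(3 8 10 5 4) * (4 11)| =|(3 8 10 5 11 4)| =6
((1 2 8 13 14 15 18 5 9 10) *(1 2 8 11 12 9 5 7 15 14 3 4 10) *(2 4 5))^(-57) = [0, 11, 13, 1, 10, 8, 6, 7, 12, 2, 4, 3, 5, 9, 14, 15, 16, 17, 18] = (18)(1 11 3)(2 13 9)(4 10)(5 8 12)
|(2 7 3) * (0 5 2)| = |(0 5 2 7 3)| = 5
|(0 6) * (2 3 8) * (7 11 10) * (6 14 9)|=12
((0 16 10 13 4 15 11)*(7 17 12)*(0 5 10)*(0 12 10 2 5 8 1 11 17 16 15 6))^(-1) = [6, 8, 5, 3, 13, 2, 4, 12, 11, 9, 17, 1, 16, 10, 14, 0, 7, 15] = (0 6 4 13 10 17 15)(1 8 11)(2 5)(7 12 16)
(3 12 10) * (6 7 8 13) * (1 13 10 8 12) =(1 13 6 7 12 8 10 3) =[0, 13, 2, 1, 4, 5, 7, 12, 10, 9, 3, 11, 8, 6]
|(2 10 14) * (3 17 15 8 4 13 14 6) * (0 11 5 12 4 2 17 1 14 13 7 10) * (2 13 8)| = 14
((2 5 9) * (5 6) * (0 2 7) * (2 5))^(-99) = (0 5 9 7)(2 6) = [5, 1, 6, 3, 4, 9, 2, 0, 8, 7]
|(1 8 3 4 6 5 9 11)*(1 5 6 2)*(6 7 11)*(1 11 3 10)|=24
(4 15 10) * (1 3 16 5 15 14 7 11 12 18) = (1 3 16 5 15 10 4 14 7 11 12 18) = [0, 3, 2, 16, 14, 15, 6, 11, 8, 9, 4, 12, 18, 13, 7, 10, 5, 17, 1]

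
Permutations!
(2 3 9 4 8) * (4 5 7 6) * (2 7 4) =(2 3 9 5 4 8 7 6) =[0, 1, 3, 9, 8, 4, 2, 6, 7, 5]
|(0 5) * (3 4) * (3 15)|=6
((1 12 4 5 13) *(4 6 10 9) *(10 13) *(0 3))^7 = (0 3)(1 13 6 12)(4 9 10 5) = [3, 13, 2, 0, 9, 4, 12, 7, 8, 10, 5, 11, 1, 6]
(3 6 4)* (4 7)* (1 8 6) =(1 8 6 7 4 3) =[0, 8, 2, 1, 3, 5, 7, 4, 6]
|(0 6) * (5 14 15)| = 6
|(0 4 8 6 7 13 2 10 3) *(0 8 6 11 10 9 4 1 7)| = |(0 1 7 13 2 9 4 6)(3 8 11 10)| = 8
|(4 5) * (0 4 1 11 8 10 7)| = |(0 4 5 1 11 8 10 7)| = 8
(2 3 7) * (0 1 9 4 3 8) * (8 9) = (0 1 8)(2 9 4 3 7) = [1, 8, 9, 7, 3, 5, 6, 2, 0, 4]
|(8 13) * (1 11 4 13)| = |(1 11 4 13 8)| = 5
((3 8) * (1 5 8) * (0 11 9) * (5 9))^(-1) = (0 9 1 3 8 5 11) = [9, 3, 2, 8, 4, 11, 6, 7, 5, 1, 10, 0]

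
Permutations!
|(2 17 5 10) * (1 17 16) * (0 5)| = 7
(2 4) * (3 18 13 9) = (2 4)(3 18 13 9) = [0, 1, 4, 18, 2, 5, 6, 7, 8, 3, 10, 11, 12, 9, 14, 15, 16, 17, 13]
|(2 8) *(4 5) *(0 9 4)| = |(0 9 4 5)(2 8)| = 4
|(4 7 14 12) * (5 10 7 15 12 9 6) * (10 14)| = 12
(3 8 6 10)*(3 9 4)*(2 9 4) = [0, 1, 9, 8, 3, 5, 10, 7, 6, 2, 4] = (2 9)(3 8 6 10 4)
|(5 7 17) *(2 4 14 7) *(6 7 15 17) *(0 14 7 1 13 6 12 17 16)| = |(0 14 15 16)(1 13 6)(2 4 7 12 17 5)| = 12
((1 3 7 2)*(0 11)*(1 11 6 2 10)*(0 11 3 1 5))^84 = (11) = [0, 1, 2, 3, 4, 5, 6, 7, 8, 9, 10, 11]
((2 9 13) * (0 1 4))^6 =(13) =[0, 1, 2, 3, 4, 5, 6, 7, 8, 9, 10, 11, 12, 13]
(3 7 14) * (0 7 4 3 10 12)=(0 7 14 10 12)(3 4)=[7, 1, 2, 4, 3, 5, 6, 14, 8, 9, 12, 11, 0, 13, 10]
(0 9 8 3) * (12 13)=(0 9 8 3)(12 13)=[9, 1, 2, 0, 4, 5, 6, 7, 3, 8, 10, 11, 13, 12]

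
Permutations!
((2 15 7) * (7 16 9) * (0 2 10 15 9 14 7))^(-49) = (0 9 2)(7 10 15 16 14) = [9, 1, 0, 3, 4, 5, 6, 10, 8, 2, 15, 11, 12, 13, 7, 16, 14]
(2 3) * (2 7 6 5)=(2 3 7 6 5)=[0, 1, 3, 7, 4, 2, 5, 6]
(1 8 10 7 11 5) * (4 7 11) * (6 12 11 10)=(1 8 6 12 11 5)(4 7)=[0, 8, 2, 3, 7, 1, 12, 4, 6, 9, 10, 5, 11]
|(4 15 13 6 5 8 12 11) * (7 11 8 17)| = 8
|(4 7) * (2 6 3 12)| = |(2 6 3 12)(4 7)| = 4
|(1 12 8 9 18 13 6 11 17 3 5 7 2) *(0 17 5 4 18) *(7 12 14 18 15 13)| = 60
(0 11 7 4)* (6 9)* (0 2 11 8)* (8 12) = (0 12 8)(2 11 7 4)(6 9) = [12, 1, 11, 3, 2, 5, 9, 4, 0, 6, 10, 7, 8]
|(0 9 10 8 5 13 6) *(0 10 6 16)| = 8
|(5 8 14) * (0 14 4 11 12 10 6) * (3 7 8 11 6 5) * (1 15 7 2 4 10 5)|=|(0 14 3 2 4 6)(1 15 7 8 10)(5 11 12)|=30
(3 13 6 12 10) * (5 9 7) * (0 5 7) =(0 5 9)(3 13 6 12 10) =[5, 1, 2, 13, 4, 9, 12, 7, 8, 0, 3, 11, 10, 6]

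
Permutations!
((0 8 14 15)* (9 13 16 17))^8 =(17) =[0, 1, 2, 3, 4, 5, 6, 7, 8, 9, 10, 11, 12, 13, 14, 15, 16, 17]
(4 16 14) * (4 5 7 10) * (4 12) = [0, 1, 2, 3, 16, 7, 6, 10, 8, 9, 12, 11, 4, 13, 5, 15, 14] = (4 16 14 5 7 10 12)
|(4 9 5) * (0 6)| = 6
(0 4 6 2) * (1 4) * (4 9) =(0 1 9 4 6 2) =[1, 9, 0, 3, 6, 5, 2, 7, 8, 4]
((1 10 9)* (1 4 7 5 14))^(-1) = (1 14 5 7 4 9 10) = [0, 14, 2, 3, 9, 7, 6, 4, 8, 10, 1, 11, 12, 13, 5]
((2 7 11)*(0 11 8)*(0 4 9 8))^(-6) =(0 2)(7 11) =[2, 1, 0, 3, 4, 5, 6, 11, 8, 9, 10, 7]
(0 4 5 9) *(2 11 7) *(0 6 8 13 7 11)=[4, 1, 0, 3, 5, 9, 8, 2, 13, 6, 10, 11, 12, 7]=(0 4 5 9 6 8 13 7 2)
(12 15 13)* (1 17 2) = [0, 17, 1, 3, 4, 5, 6, 7, 8, 9, 10, 11, 15, 12, 14, 13, 16, 2] = (1 17 2)(12 15 13)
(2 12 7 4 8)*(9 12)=(2 9 12 7 4 8)=[0, 1, 9, 3, 8, 5, 6, 4, 2, 12, 10, 11, 7]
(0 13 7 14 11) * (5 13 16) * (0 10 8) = (0 16 5 13 7 14 11 10 8) = [16, 1, 2, 3, 4, 13, 6, 14, 0, 9, 8, 10, 12, 7, 11, 15, 5]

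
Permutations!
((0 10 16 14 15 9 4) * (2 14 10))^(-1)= (0 4 9 15 14 2)(10 16)= [4, 1, 0, 3, 9, 5, 6, 7, 8, 15, 16, 11, 12, 13, 2, 14, 10]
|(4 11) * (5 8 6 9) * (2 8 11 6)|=|(2 8)(4 6 9 5 11)|=10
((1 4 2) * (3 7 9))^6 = (9) = [0, 1, 2, 3, 4, 5, 6, 7, 8, 9]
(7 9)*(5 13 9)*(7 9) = (5 13 7) = [0, 1, 2, 3, 4, 13, 6, 5, 8, 9, 10, 11, 12, 7]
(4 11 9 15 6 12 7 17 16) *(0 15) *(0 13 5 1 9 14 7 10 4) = (0 15 6 12 10 4 11 14 7 17 16)(1 9 13 5) = [15, 9, 2, 3, 11, 1, 12, 17, 8, 13, 4, 14, 10, 5, 7, 6, 0, 16]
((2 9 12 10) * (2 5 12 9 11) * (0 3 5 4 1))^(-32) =(0 12 1 5 4 3 10) =[12, 5, 2, 10, 3, 4, 6, 7, 8, 9, 0, 11, 1]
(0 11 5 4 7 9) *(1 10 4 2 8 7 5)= [11, 10, 8, 3, 5, 2, 6, 9, 7, 0, 4, 1]= (0 11 1 10 4 5 2 8 7 9)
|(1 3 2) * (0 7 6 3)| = 6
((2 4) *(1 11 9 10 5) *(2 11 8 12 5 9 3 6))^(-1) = (1 5 12 8)(2 6 3 11 4)(9 10) = [0, 5, 6, 11, 2, 12, 3, 7, 1, 10, 9, 4, 8]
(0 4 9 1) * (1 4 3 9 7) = (0 3 9 4 7 1) = [3, 0, 2, 9, 7, 5, 6, 1, 8, 4]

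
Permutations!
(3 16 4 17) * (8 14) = [0, 1, 2, 16, 17, 5, 6, 7, 14, 9, 10, 11, 12, 13, 8, 15, 4, 3] = (3 16 4 17)(8 14)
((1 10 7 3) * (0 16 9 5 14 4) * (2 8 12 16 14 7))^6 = (1 9 2 7 12)(3 16 10 5 8) = [0, 9, 7, 16, 4, 8, 6, 12, 3, 2, 5, 11, 1, 13, 14, 15, 10]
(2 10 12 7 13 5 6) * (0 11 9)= (0 11 9)(2 10 12 7 13 5 6)= [11, 1, 10, 3, 4, 6, 2, 13, 8, 0, 12, 9, 7, 5]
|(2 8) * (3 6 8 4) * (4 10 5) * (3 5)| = |(2 10 3 6 8)(4 5)| = 10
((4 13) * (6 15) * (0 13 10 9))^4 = (15)(0 9 10 4 13) = [9, 1, 2, 3, 13, 5, 6, 7, 8, 10, 4, 11, 12, 0, 14, 15]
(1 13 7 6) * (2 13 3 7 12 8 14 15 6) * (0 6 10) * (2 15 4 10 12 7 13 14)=(0 6 1 3 13 7 15 12 8 2 14 4 10)=[6, 3, 14, 13, 10, 5, 1, 15, 2, 9, 0, 11, 8, 7, 4, 12]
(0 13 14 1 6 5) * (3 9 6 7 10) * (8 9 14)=(0 13 8 9 6 5)(1 7 10 3 14)=[13, 7, 2, 14, 4, 0, 5, 10, 9, 6, 3, 11, 12, 8, 1]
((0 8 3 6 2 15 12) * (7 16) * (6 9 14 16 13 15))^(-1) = (0 12 15 13 7 16 14 9 3 8)(2 6) = [12, 1, 6, 8, 4, 5, 2, 16, 0, 3, 10, 11, 15, 7, 9, 13, 14]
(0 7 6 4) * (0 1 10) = [7, 10, 2, 3, 1, 5, 4, 6, 8, 9, 0] = (0 7 6 4 1 10)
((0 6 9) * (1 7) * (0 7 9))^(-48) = (9) = [0, 1, 2, 3, 4, 5, 6, 7, 8, 9]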